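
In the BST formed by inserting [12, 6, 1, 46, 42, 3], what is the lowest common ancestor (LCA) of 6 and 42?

Tree insertion order: [12, 6, 1, 46, 42, 3]
Tree (level-order array): [12, 6, 46, 1, None, 42, None, None, 3]
In a BST, the LCA of p=6, q=42 is the first node v on the
root-to-leaf path with p <= v <= q (go left if both < v, right if both > v).
Walk from root:
  at 12: 6 <= 12 <= 42, this is the LCA
LCA = 12


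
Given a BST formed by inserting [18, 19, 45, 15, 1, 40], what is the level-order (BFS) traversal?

Tree insertion order: [18, 19, 45, 15, 1, 40]
Tree (level-order array): [18, 15, 19, 1, None, None, 45, None, None, 40]
BFS from the root, enqueuing left then right child of each popped node:
  queue [18] -> pop 18, enqueue [15, 19], visited so far: [18]
  queue [15, 19] -> pop 15, enqueue [1], visited so far: [18, 15]
  queue [19, 1] -> pop 19, enqueue [45], visited so far: [18, 15, 19]
  queue [1, 45] -> pop 1, enqueue [none], visited so far: [18, 15, 19, 1]
  queue [45] -> pop 45, enqueue [40], visited so far: [18, 15, 19, 1, 45]
  queue [40] -> pop 40, enqueue [none], visited so far: [18, 15, 19, 1, 45, 40]
Result: [18, 15, 19, 1, 45, 40]


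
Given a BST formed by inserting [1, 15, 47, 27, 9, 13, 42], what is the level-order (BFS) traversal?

Tree insertion order: [1, 15, 47, 27, 9, 13, 42]
Tree (level-order array): [1, None, 15, 9, 47, None, 13, 27, None, None, None, None, 42]
BFS from the root, enqueuing left then right child of each popped node:
  queue [1] -> pop 1, enqueue [15], visited so far: [1]
  queue [15] -> pop 15, enqueue [9, 47], visited so far: [1, 15]
  queue [9, 47] -> pop 9, enqueue [13], visited so far: [1, 15, 9]
  queue [47, 13] -> pop 47, enqueue [27], visited so far: [1, 15, 9, 47]
  queue [13, 27] -> pop 13, enqueue [none], visited so far: [1, 15, 9, 47, 13]
  queue [27] -> pop 27, enqueue [42], visited so far: [1, 15, 9, 47, 13, 27]
  queue [42] -> pop 42, enqueue [none], visited so far: [1, 15, 9, 47, 13, 27, 42]
Result: [1, 15, 9, 47, 13, 27, 42]


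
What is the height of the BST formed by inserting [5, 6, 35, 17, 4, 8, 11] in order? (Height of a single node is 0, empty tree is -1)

Insertion order: [5, 6, 35, 17, 4, 8, 11]
Tree (level-order array): [5, 4, 6, None, None, None, 35, 17, None, 8, None, None, 11]
Compute height bottom-up (empty subtree = -1):
  height(4) = 1 + max(-1, -1) = 0
  height(11) = 1 + max(-1, -1) = 0
  height(8) = 1 + max(-1, 0) = 1
  height(17) = 1 + max(1, -1) = 2
  height(35) = 1 + max(2, -1) = 3
  height(6) = 1 + max(-1, 3) = 4
  height(5) = 1 + max(0, 4) = 5
Height = 5


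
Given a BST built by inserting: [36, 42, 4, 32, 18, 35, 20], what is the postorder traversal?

Tree insertion order: [36, 42, 4, 32, 18, 35, 20]
Tree (level-order array): [36, 4, 42, None, 32, None, None, 18, 35, None, 20]
Postorder traversal: [20, 18, 35, 32, 4, 42, 36]


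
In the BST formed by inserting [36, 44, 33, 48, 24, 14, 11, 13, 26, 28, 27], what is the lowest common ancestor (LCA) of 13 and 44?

Tree insertion order: [36, 44, 33, 48, 24, 14, 11, 13, 26, 28, 27]
Tree (level-order array): [36, 33, 44, 24, None, None, 48, 14, 26, None, None, 11, None, None, 28, None, 13, 27]
In a BST, the LCA of p=13, q=44 is the first node v on the
root-to-leaf path with p <= v <= q (go left if both < v, right if both > v).
Walk from root:
  at 36: 13 <= 36 <= 44, this is the LCA
LCA = 36


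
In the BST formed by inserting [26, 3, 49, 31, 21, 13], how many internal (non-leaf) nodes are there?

Tree built from: [26, 3, 49, 31, 21, 13]
Tree (level-order array): [26, 3, 49, None, 21, 31, None, 13]
Rule: An internal node has at least one child.
Per-node child counts:
  node 26: 2 child(ren)
  node 3: 1 child(ren)
  node 21: 1 child(ren)
  node 13: 0 child(ren)
  node 49: 1 child(ren)
  node 31: 0 child(ren)
Matching nodes: [26, 3, 21, 49]
Count of internal (non-leaf) nodes: 4


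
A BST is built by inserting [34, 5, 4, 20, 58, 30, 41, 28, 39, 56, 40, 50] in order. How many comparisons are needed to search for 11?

Search path for 11: 34 -> 5 -> 20
Found: False
Comparisons: 3


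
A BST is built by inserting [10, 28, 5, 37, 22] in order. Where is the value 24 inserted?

Starting tree (level order): [10, 5, 28, None, None, 22, 37]
Insertion path: 10 -> 28 -> 22
Result: insert 24 as right child of 22
Final tree (level order): [10, 5, 28, None, None, 22, 37, None, 24]


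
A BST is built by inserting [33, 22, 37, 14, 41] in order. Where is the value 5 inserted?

Starting tree (level order): [33, 22, 37, 14, None, None, 41]
Insertion path: 33 -> 22 -> 14
Result: insert 5 as left child of 14
Final tree (level order): [33, 22, 37, 14, None, None, 41, 5]


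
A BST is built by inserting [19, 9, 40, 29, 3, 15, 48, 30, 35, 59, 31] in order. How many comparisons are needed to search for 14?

Search path for 14: 19 -> 9 -> 15
Found: False
Comparisons: 3


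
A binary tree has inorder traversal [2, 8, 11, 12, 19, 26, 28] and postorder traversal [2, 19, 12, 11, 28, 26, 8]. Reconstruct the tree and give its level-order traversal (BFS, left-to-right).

Inorder:   [2, 8, 11, 12, 19, 26, 28]
Postorder: [2, 19, 12, 11, 28, 26, 8]
Algorithm: postorder visits root last, so walk postorder right-to-left;
each value is the root of the current inorder slice — split it at that
value, recurse on the right subtree first, then the left.
Recursive splits:
  root=8; inorder splits into left=[2], right=[11, 12, 19, 26, 28]
  root=26; inorder splits into left=[11, 12, 19], right=[28]
  root=28; inorder splits into left=[], right=[]
  root=11; inorder splits into left=[], right=[12, 19]
  root=12; inorder splits into left=[], right=[19]
  root=19; inorder splits into left=[], right=[]
  root=2; inorder splits into left=[], right=[]
Reconstructed level-order: [8, 2, 26, 11, 28, 12, 19]


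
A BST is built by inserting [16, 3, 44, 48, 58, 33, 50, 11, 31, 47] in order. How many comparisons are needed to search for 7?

Search path for 7: 16 -> 3 -> 11
Found: False
Comparisons: 3


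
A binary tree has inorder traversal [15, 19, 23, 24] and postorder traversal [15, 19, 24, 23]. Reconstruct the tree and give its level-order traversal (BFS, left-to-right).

Inorder:   [15, 19, 23, 24]
Postorder: [15, 19, 24, 23]
Algorithm: postorder visits root last, so walk postorder right-to-left;
each value is the root of the current inorder slice — split it at that
value, recurse on the right subtree first, then the left.
Recursive splits:
  root=23; inorder splits into left=[15, 19], right=[24]
  root=24; inorder splits into left=[], right=[]
  root=19; inorder splits into left=[15], right=[]
  root=15; inorder splits into left=[], right=[]
Reconstructed level-order: [23, 19, 24, 15]


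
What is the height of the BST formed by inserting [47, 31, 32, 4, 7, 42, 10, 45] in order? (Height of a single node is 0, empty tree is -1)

Insertion order: [47, 31, 32, 4, 7, 42, 10, 45]
Tree (level-order array): [47, 31, None, 4, 32, None, 7, None, 42, None, 10, None, 45]
Compute height bottom-up (empty subtree = -1):
  height(10) = 1 + max(-1, -1) = 0
  height(7) = 1 + max(-1, 0) = 1
  height(4) = 1 + max(-1, 1) = 2
  height(45) = 1 + max(-1, -1) = 0
  height(42) = 1 + max(-1, 0) = 1
  height(32) = 1 + max(-1, 1) = 2
  height(31) = 1 + max(2, 2) = 3
  height(47) = 1 + max(3, -1) = 4
Height = 4


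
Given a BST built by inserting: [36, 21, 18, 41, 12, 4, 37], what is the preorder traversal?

Tree insertion order: [36, 21, 18, 41, 12, 4, 37]
Tree (level-order array): [36, 21, 41, 18, None, 37, None, 12, None, None, None, 4]
Preorder traversal: [36, 21, 18, 12, 4, 41, 37]


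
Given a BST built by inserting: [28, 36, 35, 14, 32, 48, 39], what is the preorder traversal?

Tree insertion order: [28, 36, 35, 14, 32, 48, 39]
Tree (level-order array): [28, 14, 36, None, None, 35, 48, 32, None, 39]
Preorder traversal: [28, 14, 36, 35, 32, 48, 39]


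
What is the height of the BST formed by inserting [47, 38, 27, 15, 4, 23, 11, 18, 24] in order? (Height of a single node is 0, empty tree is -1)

Insertion order: [47, 38, 27, 15, 4, 23, 11, 18, 24]
Tree (level-order array): [47, 38, None, 27, None, 15, None, 4, 23, None, 11, 18, 24]
Compute height bottom-up (empty subtree = -1):
  height(11) = 1 + max(-1, -1) = 0
  height(4) = 1 + max(-1, 0) = 1
  height(18) = 1 + max(-1, -1) = 0
  height(24) = 1 + max(-1, -1) = 0
  height(23) = 1 + max(0, 0) = 1
  height(15) = 1 + max(1, 1) = 2
  height(27) = 1 + max(2, -1) = 3
  height(38) = 1 + max(3, -1) = 4
  height(47) = 1 + max(4, -1) = 5
Height = 5


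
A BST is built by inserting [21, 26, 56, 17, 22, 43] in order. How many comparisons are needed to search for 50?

Search path for 50: 21 -> 26 -> 56 -> 43
Found: False
Comparisons: 4


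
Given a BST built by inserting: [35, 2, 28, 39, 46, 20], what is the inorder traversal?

Tree insertion order: [35, 2, 28, 39, 46, 20]
Tree (level-order array): [35, 2, 39, None, 28, None, 46, 20]
Inorder traversal: [2, 20, 28, 35, 39, 46]


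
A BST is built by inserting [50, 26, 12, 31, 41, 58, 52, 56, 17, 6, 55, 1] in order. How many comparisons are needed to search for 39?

Search path for 39: 50 -> 26 -> 31 -> 41
Found: False
Comparisons: 4


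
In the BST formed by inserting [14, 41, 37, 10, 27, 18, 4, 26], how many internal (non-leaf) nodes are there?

Tree built from: [14, 41, 37, 10, 27, 18, 4, 26]
Tree (level-order array): [14, 10, 41, 4, None, 37, None, None, None, 27, None, 18, None, None, 26]
Rule: An internal node has at least one child.
Per-node child counts:
  node 14: 2 child(ren)
  node 10: 1 child(ren)
  node 4: 0 child(ren)
  node 41: 1 child(ren)
  node 37: 1 child(ren)
  node 27: 1 child(ren)
  node 18: 1 child(ren)
  node 26: 0 child(ren)
Matching nodes: [14, 10, 41, 37, 27, 18]
Count of internal (non-leaf) nodes: 6


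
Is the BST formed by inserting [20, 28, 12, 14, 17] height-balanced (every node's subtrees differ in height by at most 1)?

Tree (level-order array): [20, 12, 28, None, 14, None, None, None, 17]
Definition: a tree is height-balanced if, at every node, |h(left) - h(right)| <= 1 (empty subtree has height -1).
Bottom-up per-node check:
  node 17: h_left=-1, h_right=-1, diff=0 [OK], height=0
  node 14: h_left=-1, h_right=0, diff=1 [OK], height=1
  node 12: h_left=-1, h_right=1, diff=2 [FAIL (|-1-1|=2 > 1)], height=2
  node 28: h_left=-1, h_right=-1, diff=0 [OK], height=0
  node 20: h_left=2, h_right=0, diff=2 [FAIL (|2-0|=2 > 1)], height=3
Node 12 violates the condition: |-1 - 1| = 2 > 1.
Result: Not balanced


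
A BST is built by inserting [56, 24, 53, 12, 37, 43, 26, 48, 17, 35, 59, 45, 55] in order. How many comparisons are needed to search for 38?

Search path for 38: 56 -> 24 -> 53 -> 37 -> 43
Found: False
Comparisons: 5


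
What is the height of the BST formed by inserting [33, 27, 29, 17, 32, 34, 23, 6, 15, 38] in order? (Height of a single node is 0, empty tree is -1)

Insertion order: [33, 27, 29, 17, 32, 34, 23, 6, 15, 38]
Tree (level-order array): [33, 27, 34, 17, 29, None, 38, 6, 23, None, 32, None, None, None, 15]
Compute height bottom-up (empty subtree = -1):
  height(15) = 1 + max(-1, -1) = 0
  height(6) = 1 + max(-1, 0) = 1
  height(23) = 1 + max(-1, -1) = 0
  height(17) = 1 + max(1, 0) = 2
  height(32) = 1 + max(-1, -1) = 0
  height(29) = 1 + max(-1, 0) = 1
  height(27) = 1 + max(2, 1) = 3
  height(38) = 1 + max(-1, -1) = 0
  height(34) = 1 + max(-1, 0) = 1
  height(33) = 1 + max(3, 1) = 4
Height = 4


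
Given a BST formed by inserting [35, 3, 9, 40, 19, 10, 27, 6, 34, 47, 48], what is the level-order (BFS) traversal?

Tree insertion order: [35, 3, 9, 40, 19, 10, 27, 6, 34, 47, 48]
Tree (level-order array): [35, 3, 40, None, 9, None, 47, 6, 19, None, 48, None, None, 10, 27, None, None, None, None, None, 34]
BFS from the root, enqueuing left then right child of each popped node:
  queue [35] -> pop 35, enqueue [3, 40], visited so far: [35]
  queue [3, 40] -> pop 3, enqueue [9], visited so far: [35, 3]
  queue [40, 9] -> pop 40, enqueue [47], visited so far: [35, 3, 40]
  queue [9, 47] -> pop 9, enqueue [6, 19], visited so far: [35, 3, 40, 9]
  queue [47, 6, 19] -> pop 47, enqueue [48], visited so far: [35, 3, 40, 9, 47]
  queue [6, 19, 48] -> pop 6, enqueue [none], visited so far: [35, 3, 40, 9, 47, 6]
  queue [19, 48] -> pop 19, enqueue [10, 27], visited so far: [35, 3, 40, 9, 47, 6, 19]
  queue [48, 10, 27] -> pop 48, enqueue [none], visited so far: [35, 3, 40, 9, 47, 6, 19, 48]
  queue [10, 27] -> pop 10, enqueue [none], visited so far: [35, 3, 40, 9, 47, 6, 19, 48, 10]
  queue [27] -> pop 27, enqueue [34], visited so far: [35, 3, 40, 9, 47, 6, 19, 48, 10, 27]
  queue [34] -> pop 34, enqueue [none], visited so far: [35, 3, 40, 9, 47, 6, 19, 48, 10, 27, 34]
Result: [35, 3, 40, 9, 47, 6, 19, 48, 10, 27, 34]


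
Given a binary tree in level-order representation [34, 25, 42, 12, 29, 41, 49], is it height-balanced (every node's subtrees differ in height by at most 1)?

Tree (level-order array): [34, 25, 42, 12, 29, 41, 49]
Definition: a tree is height-balanced if, at every node, |h(left) - h(right)| <= 1 (empty subtree has height -1).
Bottom-up per-node check:
  node 12: h_left=-1, h_right=-1, diff=0 [OK], height=0
  node 29: h_left=-1, h_right=-1, diff=0 [OK], height=0
  node 25: h_left=0, h_right=0, diff=0 [OK], height=1
  node 41: h_left=-1, h_right=-1, diff=0 [OK], height=0
  node 49: h_left=-1, h_right=-1, diff=0 [OK], height=0
  node 42: h_left=0, h_right=0, diff=0 [OK], height=1
  node 34: h_left=1, h_right=1, diff=0 [OK], height=2
All nodes satisfy the balance condition.
Result: Balanced


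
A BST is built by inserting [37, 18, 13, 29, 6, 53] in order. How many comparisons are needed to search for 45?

Search path for 45: 37 -> 53
Found: False
Comparisons: 2


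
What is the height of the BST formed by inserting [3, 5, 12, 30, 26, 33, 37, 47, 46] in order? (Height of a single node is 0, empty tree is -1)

Insertion order: [3, 5, 12, 30, 26, 33, 37, 47, 46]
Tree (level-order array): [3, None, 5, None, 12, None, 30, 26, 33, None, None, None, 37, None, 47, 46]
Compute height bottom-up (empty subtree = -1):
  height(26) = 1 + max(-1, -1) = 0
  height(46) = 1 + max(-1, -1) = 0
  height(47) = 1 + max(0, -1) = 1
  height(37) = 1 + max(-1, 1) = 2
  height(33) = 1 + max(-1, 2) = 3
  height(30) = 1 + max(0, 3) = 4
  height(12) = 1 + max(-1, 4) = 5
  height(5) = 1 + max(-1, 5) = 6
  height(3) = 1 + max(-1, 6) = 7
Height = 7


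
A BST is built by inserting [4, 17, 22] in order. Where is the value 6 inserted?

Starting tree (level order): [4, None, 17, None, 22]
Insertion path: 4 -> 17
Result: insert 6 as left child of 17
Final tree (level order): [4, None, 17, 6, 22]


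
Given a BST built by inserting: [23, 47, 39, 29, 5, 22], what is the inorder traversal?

Tree insertion order: [23, 47, 39, 29, 5, 22]
Tree (level-order array): [23, 5, 47, None, 22, 39, None, None, None, 29]
Inorder traversal: [5, 22, 23, 29, 39, 47]


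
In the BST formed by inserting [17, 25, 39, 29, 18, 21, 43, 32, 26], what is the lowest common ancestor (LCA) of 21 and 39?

Tree insertion order: [17, 25, 39, 29, 18, 21, 43, 32, 26]
Tree (level-order array): [17, None, 25, 18, 39, None, 21, 29, 43, None, None, 26, 32]
In a BST, the LCA of p=21, q=39 is the first node v on the
root-to-leaf path with p <= v <= q (go left if both < v, right if both > v).
Walk from root:
  at 17: both 21 and 39 > 17, go right
  at 25: 21 <= 25 <= 39, this is the LCA
LCA = 25


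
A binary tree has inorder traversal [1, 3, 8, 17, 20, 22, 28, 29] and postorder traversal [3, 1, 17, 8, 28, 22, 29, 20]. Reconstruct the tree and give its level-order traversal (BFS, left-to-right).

Inorder:   [1, 3, 8, 17, 20, 22, 28, 29]
Postorder: [3, 1, 17, 8, 28, 22, 29, 20]
Algorithm: postorder visits root last, so walk postorder right-to-left;
each value is the root of the current inorder slice — split it at that
value, recurse on the right subtree first, then the left.
Recursive splits:
  root=20; inorder splits into left=[1, 3, 8, 17], right=[22, 28, 29]
  root=29; inorder splits into left=[22, 28], right=[]
  root=22; inorder splits into left=[], right=[28]
  root=28; inorder splits into left=[], right=[]
  root=8; inorder splits into left=[1, 3], right=[17]
  root=17; inorder splits into left=[], right=[]
  root=1; inorder splits into left=[], right=[3]
  root=3; inorder splits into left=[], right=[]
Reconstructed level-order: [20, 8, 29, 1, 17, 22, 3, 28]


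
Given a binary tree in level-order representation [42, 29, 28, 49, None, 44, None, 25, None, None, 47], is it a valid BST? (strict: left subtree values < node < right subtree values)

Level-order array: [42, 29, 28, 49, None, 44, None, 25, None, None, 47]
Validate using subtree bounds (lo, hi): at each node, require lo < value < hi,
then recurse left with hi=value and right with lo=value.
Preorder trace (stopping at first violation):
  at node 42 with bounds (-inf, +inf): OK
  at node 29 with bounds (-inf, 42): OK
  at node 49 with bounds (-inf, 29): VIOLATION
Node 49 violates its bound: not (-inf < 49 < 29).
Result: Not a valid BST


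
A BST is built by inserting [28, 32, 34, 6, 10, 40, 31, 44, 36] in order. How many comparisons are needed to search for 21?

Search path for 21: 28 -> 6 -> 10
Found: False
Comparisons: 3


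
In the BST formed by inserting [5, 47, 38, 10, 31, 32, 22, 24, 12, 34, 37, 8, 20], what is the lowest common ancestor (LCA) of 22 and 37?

Tree insertion order: [5, 47, 38, 10, 31, 32, 22, 24, 12, 34, 37, 8, 20]
Tree (level-order array): [5, None, 47, 38, None, 10, None, 8, 31, None, None, 22, 32, 12, 24, None, 34, None, 20, None, None, None, 37]
In a BST, the LCA of p=22, q=37 is the first node v on the
root-to-leaf path with p <= v <= q (go left if both < v, right if both > v).
Walk from root:
  at 5: both 22 and 37 > 5, go right
  at 47: both 22 and 37 < 47, go left
  at 38: both 22 and 37 < 38, go left
  at 10: both 22 and 37 > 10, go right
  at 31: 22 <= 31 <= 37, this is the LCA
LCA = 31


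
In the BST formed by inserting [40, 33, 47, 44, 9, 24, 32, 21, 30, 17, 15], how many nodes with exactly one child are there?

Tree built from: [40, 33, 47, 44, 9, 24, 32, 21, 30, 17, 15]
Tree (level-order array): [40, 33, 47, 9, None, 44, None, None, 24, None, None, 21, 32, 17, None, 30, None, 15]
Rule: These are nodes with exactly 1 non-null child.
Per-node child counts:
  node 40: 2 child(ren)
  node 33: 1 child(ren)
  node 9: 1 child(ren)
  node 24: 2 child(ren)
  node 21: 1 child(ren)
  node 17: 1 child(ren)
  node 15: 0 child(ren)
  node 32: 1 child(ren)
  node 30: 0 child(ren)
  node 47: 1 child(ren)
  node 44: 0 child(ren)
Matching nodes: [33, 9, 21, 17, 32, 47]
Count of nodes with exactly one child: 6


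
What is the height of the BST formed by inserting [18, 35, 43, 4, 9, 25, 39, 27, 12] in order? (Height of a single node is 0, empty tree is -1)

Insertion order: [18, 35, 43, 4, 9, 25, 39, 27, 12]
Tree (level-order array): [18, 4, 35, None, 9, 25, 43, None, 12, None, 27, 39]
Compute height bottom-up (empty subtree = -1):
  height(12) = 1 + max(-1, -1) = 0
  height(9) = 1 + max(-1, 0) = 1
  height(4) = 1 + max(-1, 1) = 2
  height(27) = 1 + max(-1, -1) = 0
  height(25) = 1 + max(-1, 0) = 1
  height(39) = 1 + max(-1, -1) = 0
  height(43) = 1 + max(0, -1) = 1
  height(35) = 1 + max(1, 1) = 2
  height(18) = 1 + max(2, 2) = 3
Height = 3


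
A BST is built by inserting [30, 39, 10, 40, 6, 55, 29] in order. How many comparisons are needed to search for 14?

Search path for 14: 30 -> 10 -> 29
Found: False
Comparisons: 3


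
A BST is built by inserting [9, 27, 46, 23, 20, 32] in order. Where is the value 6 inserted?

Starting tree (level order): [9, None, 27, 23, 46, 20, None, 32]
Insertion path: 9
Result: insert 6 as left child of 9
Final tree (level order): [9, 6, 27, None, None, 23, 46, 20, None, 32]


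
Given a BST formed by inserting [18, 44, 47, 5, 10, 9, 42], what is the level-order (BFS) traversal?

Tree insertion order: [18, 44, 47, 5, 10, 9, 42]
Tree (level-order array): [18, 5, 44, None, 10, 42, 47, 9]
BFS from the root, enqueuing left then right child of each popped node:
  queue [18] -> pop 18, enqueue [5, 44], visited so far: [18]
  queue [5, 44] -> pop 5, enqueue [10], visited so far: [18, 5]
  queue [44, 10] -> pop 44, enqueue [42, 47], visited so far: [18, 5, 44]
  queue [10, 42, 47] -> pop 10, enqueue [9], visited so far: [18, 5, 44, 10]
  queue [42, 47, 9] -> pop 42, enqueue [none], visited so far: [18, 5, 44, 10, 42]
  queue [47, 9] -> pop 47, enqueue [none], visited so far: [18, 5, 44, 10, 42, 47]
  queue [9] -> pop 9, enqueue [none], visited so far: [18, 5, 44, 10, 42, 47, 9]
Result: [18, 5, 44, 10, 42, 47, 9]


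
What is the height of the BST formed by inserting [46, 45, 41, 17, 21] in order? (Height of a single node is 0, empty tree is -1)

Insertion order: [46, 45, 41, 17, 21]
Tree (level-order array): [46, 45, None, 41, None, 17, None, None, 21]
Compute height bottom-up (empty subtree = -1):
  height(21) = 1 + max(-1, -1) = 0
  height(17) = 1 + max(-1, 0) = 1
  height(41) = 1 + max(1, -1) = 2
  height(45) = 1 + max(2, -1) = 3
  height(46) = 1 + max(3, -1) = 4
Height = 4


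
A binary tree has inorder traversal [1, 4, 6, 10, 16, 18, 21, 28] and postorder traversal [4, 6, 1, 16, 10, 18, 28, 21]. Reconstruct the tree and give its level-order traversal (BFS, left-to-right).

Inorder:   [1, 4, 6, 10, 16, 18, 21, 28]
Postorder: [4, 6, 1, 16, 10, 18, 28, 21]
Algorithm: postorder visits root last, so walk postorder right-to-left;
each value is the root of the current inorder slice — split it at that
value, recurse on the right subtree first, then the left.
Recursive splits:
  root=21; inorder splits into left=[1, 4, 6, 10, 16, 18], right=[28]
  root=28; inorder splits into left=[], right=[]
  root=18; inorder splits into left=[1, 4, 6, 10, 16], right=[]
  root=10; inorder splits into left=[1, 4, 6], right=[16]
  root=16; inorder splits into left=[], right=[]
  root=1; inorder splits into left=[], right=[4, 6]
  root=6; inorder splits into left=[4], right=[]
  root=4; inorder splits into left=[], right=[]
Reconstructed level-order: [21, 18, 28, 10, 1, 16, 6, 4]


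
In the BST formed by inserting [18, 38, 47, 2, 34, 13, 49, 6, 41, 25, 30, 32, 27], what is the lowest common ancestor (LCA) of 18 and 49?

Tree insertion order: [18, 38, 47, 2, 34, 13, 49, 6, 41, 25, 30, 32, 27]
Tree (level-order array): [18, 2, 38, None, 13, 34, 47, 6, None, 25, None, 41, 49, None, None, None, 30, None, None, None, None, 27, 32]
In a BST, the LCA of p=18, q=49 is the first node v on the
root-to-leaf path with p <= v <= q (go left if both < v, right if both > v).
Walk from root:
  at 18: 18 <= 18 <= 49, this is the LCA
LCA = 18


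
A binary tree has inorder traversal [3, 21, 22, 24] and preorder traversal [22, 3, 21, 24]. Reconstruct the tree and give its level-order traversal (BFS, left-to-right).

Inorder:  [3, 21, 22, 24]
Preorder: [22, 3, 21, 24]
Algorithm: preorder visits root first, so consume preorder in order;
for each root, split the current inorder slice at that value into
left-subtree inorder and right-subtree inorder, then recurse.
Recursive splits:
  root=22; inorder splits into left=[3, 21], right=[24]
  root=3; inorder splits into left=[], right=[21]
  root=21; inorder splits into left=[], right=[]
  root=24; inorder splits into left=[], right=[]
Reconstructed level-order: [22, 3, 24, 21]


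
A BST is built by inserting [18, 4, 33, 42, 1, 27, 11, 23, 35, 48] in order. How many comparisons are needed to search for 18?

Search path for 18: 18
Found: True
Comparisons: 1


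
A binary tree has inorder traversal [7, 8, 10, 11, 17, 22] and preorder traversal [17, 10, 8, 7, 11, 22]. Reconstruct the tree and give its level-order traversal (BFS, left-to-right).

Inorder:  [7, 8, 10, 11, 17, 22]
Preorder: [17, 10, 8, 7, 11, 22]
Algorithm: preorder visits root first, so consume preorder in order;
for each root, split the current inorder slice at that value into
left-subtree inorder and right-subtree inorder, then recurse.
Recursive splits:
  root=17; inorder splits into left=[7, 8, 10, 11], right=[22]
  root=10; inorder splits into left=[7, 8], right=[11]
  root=8; inorder splits into left=[7], right=[]
  root=7; inorder splits into left=[], right=[]
  root=11; inorder splits into left=[], right=[]
  root=22; inorder splits into left=[], right=[]
Reconstructed level-order: [17, 10, 22, 8, 11, 7]


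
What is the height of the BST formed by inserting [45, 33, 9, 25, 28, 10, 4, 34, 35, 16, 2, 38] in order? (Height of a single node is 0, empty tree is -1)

Insertion order: [45, 33, 9, 25, 28, 10, 4, 34, 35, 16, 2, 38]
Tree (level-order array): [45, 33, None, 9, 34, 4, 25, None, 35, 2, None, 10, 28, None, 38, None, None, None, 16]
Compute height bottom-up (empty subtree = -1):
  height(2) = 1 + max(-1, -1) = 0
  height(4) = 1 + max(0, -1) = 1
  height(16) = 1 + max(-1, -1) = 0
  height(10) = 1 + max(-1, 0) = 1
  height(28) = 1 + max(-1, -1) = 0
  height(25) = 1 + max(1, 0) = 2
  height(9) = 1 + max(1, 2) = 3
  height(38) = 1 + max(-1, -1) = 0
  height(35) = 1 + max(-1, 0) = 1
  height(34) = 1 + max(-1, 1) = 2
  height(33) = 1 + max(3, 2) = 4
  height(45) = 1 + max(4, -1) = 5
Height = 5


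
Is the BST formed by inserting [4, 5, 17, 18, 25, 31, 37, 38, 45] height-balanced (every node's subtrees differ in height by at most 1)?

Tree (level-order array): [4, None, 5, None, 17, None, 18, None, 25, None, 31, None, 37, None, 38, None, 45]
Definition: a tree is height-balanced if, at every node, |h(left) - h(right)| <= 1 (empty subtree has height -1).
Bottom-up per-node check:
  node 45: h_left=-1, h_right=-1, diff=0 [OK], height=0
  node 38: h_left=-1, h_right=0, diff=1 [OK], height=1
  node 37: h_left=-1, h_right=1, diff=2 [FAIL (|-1-1|=2 > 1)], height=2
  node 31: h_left=-1, h_right=2, diff=3 [FAIL (|-1-2|=3 > 1)], height=3
  node 25: h_left=-1, h_right=3, diff=4 [FAIL (|-1-3|=4 > 1)], height=4
  node 18: h_left=-1, h_right=4, diff=5 [FAIL (|-1-4|=5 > 1)], height=5
  node 17: h_left=-1, h_right=5, diff=6 [FAIL (|-1-5|=6 > 1)], height=6
  node 5: h_left=-1, h_right=6, diff=7 [FAIL (|-1-6|=7 > 1)], height=7
  node 4: h_left=-1, h_right=7, diff=8 [FAIL (|-1-7|=8 > 1)], height=8
Node 37 violates the condition: |-1 - 1| = 2 > 1.
Result: Not balanced


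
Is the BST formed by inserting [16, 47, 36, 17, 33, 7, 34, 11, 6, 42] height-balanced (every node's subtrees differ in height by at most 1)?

Tree (level-order array): [16, 7, 47, 6, 11, 36, None, None, None, None, None, 17, 42, None, 33, None, None, None, 34]
Definition: a tree is height-balanced if, at every node, |h(left) - h(right)| <= 1 (empty subtree has height -1).
Bottom-up per-node check:
  node 6: h_left=-1, h_right=-1, diff=0 [OK], height=0
  node 11: h_left=-1, h_right=-1, diff=0 [OK], height=0
  node 7: h_left=0, h_right=0, diff=0 [OK], height=1
  node 34: h_left=-1, h_right=-1, diff=0 [OK], height=0
  node 33: h_left=-1, h_right=0, diff=1 [OK], height=1
  node 17: h_left=-1, h_right=1, diff=2 [FAIL (|-1-1|=2 > 1)], height=2
  node 42: h_left=-1, h_right=-1, diff=0 [OK], height=0
  node 36: h_left=2, h_right=0, diff=2 [FAIL (|2-0|=2 > 1)], height=3
  node 47: h_left=3, h_right=-1, diff=4 [FAIL (|3--1|=4 > 1)], height=4
  node 16: h_left=1, h_right=4, diff=3 [FAIL (|1-4|=3 > 1)], height=5
Node 17 violates the condition: |-1 - 1| = 2 > 1.
Result: Not balanced


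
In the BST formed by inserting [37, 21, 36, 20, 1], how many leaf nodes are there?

Tree built from: [37, 21, 36, 20, 1]
Tree (level-order array): [37, 21, None, 20, 36, 1]
Rule: A leaf has 0 children.
Per-node child counts:
  node 37: 1 child(ren)
  node 21: 2 child(ren)
  node 20: 1 child(ren)
  node 1: 0 child(ren)
  node 36: 0 child(ren)
Matching nodes: [1, 36]
Count of leaf nodes: 2


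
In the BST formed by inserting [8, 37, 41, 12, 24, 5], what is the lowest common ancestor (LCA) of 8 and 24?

Tree insertion order: [8, 37, 41, 12, 24, 5]
Tree (level-order array): [8, 5, 37, None, None, 12, 41, None, 24]
In a BST, the LCA of p=8, q=24 is the first node v on the
root-to-leaf path with p <= v <= q (go left if both < v, right if both > v).
Walk from root:
  at 8: 8 <= 8 <= 24, this is the LCA
LCA = 8


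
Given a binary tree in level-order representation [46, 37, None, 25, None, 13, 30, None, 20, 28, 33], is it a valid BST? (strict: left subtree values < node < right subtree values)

Level-order array: [46, 37, None, 25, None, 13, 30, None, 20, 28, 33]
Validate using subtree bounds (lo, hi): at each node, require lo < value < hi,
then recurse left with hi=value and right with lo=value.
Preorder trace (stopping at first violation):
  at node 46 with bounds (-inf, +inf): OK
  at node 37 with bounds (-inf, 46): OK
  at node 25 with bounds (-inf, 37): OK
  at node 13 with bounds (-inf, 25): OK
  at node 20 with bounds (13, 25): OK
  at node 30 with bounds (25, 37): OK
  at node 28 with bounds (25, 30): OK
  at node 33 with bounds (30, 37): OK
No violation found at any node.
Result: Valid BST


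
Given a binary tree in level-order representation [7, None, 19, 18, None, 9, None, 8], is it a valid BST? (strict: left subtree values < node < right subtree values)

Level-order array: [7, None, 19, 18, None, 9, None, 8]
Validate using subtree bounds (lo, hi): at each node, require lo < value < hi,
then recurse left with hi=value and right with lo=value.
Preorder trace (stopping at first violation):
  at node 7 with bounds (-inf, +inf): OK
  at node 19 with bounds (7, +inf): OK
  at node 18 with bounds (7, 19): OK
  at node 9 with bounds (7, 18): OK
  at node 8 with bounds (7, 9): OK
No violation found at any node.
Result: Valid BST


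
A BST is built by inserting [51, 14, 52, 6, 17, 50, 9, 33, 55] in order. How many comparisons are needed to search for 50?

Search path for 50: 51 -> 14 -> 17 -> 50
Found: True
Comparisons: 4


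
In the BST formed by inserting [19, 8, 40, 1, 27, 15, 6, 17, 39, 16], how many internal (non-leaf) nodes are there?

Tree built from: [19, 8, 40, 1, 27, 15, 6, 17, 39, 16]
Tree (level-order array): [19, 8, 40, 1, 15, 27, None, None, 6, None, 17, None, 39, None, None, 16]
Rule: An internal node has at least one child.
Per-node child counts:
  node 19: 2 child(ren)
  node 8: 2 child(ren)
  node 1: 1 child(ren)
  node 6: 0 child(ren)
  node 15: 1 child(ren)
  node 17: 1 child(ren)
  node 16: 0 child(ren)
  node 40: 1 child(ren)
  node 27: 1 child(ren)
  node 39: 0 child(ren)
Matching nodes: [19, 8, 1, 15, 17, 40, 27]
Count of internal (non-leaf) nodes: 7


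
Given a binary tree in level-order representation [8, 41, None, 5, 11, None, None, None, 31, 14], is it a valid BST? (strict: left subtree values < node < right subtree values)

Level-order array: [8, 41, None, 5, 11, None, None, None, 31, 14]
Validate using subtree bounds (lo, hi): at each node, require lo < value < hi,
then recurse left with hi=value and right with lo=value.
Preorder trace (stopping at first violation):
  at node 8 with bounds (-inf, +inf): OK
  at node 41 with bounds (-inf, 8): VIOLATION
Node 41 violates its bound: not (-inf < 41 < 8).
Result: Not a valid BST


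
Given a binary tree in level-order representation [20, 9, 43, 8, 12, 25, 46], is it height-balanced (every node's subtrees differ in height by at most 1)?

Tree (level-order array): [20, 9, 43, 8, 12, 25, 46]
Definition: a tree is height-balanced if, at every node, |h(left) - h(right)| <= 1 (empty subtree has height -1).
Bottom-up per-node check:
  node 8: h_left=-1, h_right=-1, diff=0 [OK], height=0
  node 12: h_left=-1, h_right=-1, diff=0 [OK], height=0
  node 9: h_left=0, h_right=0, diff=0 [OK], height=1
  node 25: h_left=-1, h_right=-1, diff=0 [OK], height=0
  node 46: h_left=-1, h_right=-1, diff=0 [OK], height=0
  node 43: h_left=0, h_right=0, diff=0 [OK], height=1
  node 20: h_left=1, h_right=1, diff=0 [OK], height=2
All nodes satisfy the balance condition.
Result: Balanced


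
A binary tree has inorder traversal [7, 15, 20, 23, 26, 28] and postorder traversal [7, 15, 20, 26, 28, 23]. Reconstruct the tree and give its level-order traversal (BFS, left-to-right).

Inorder:   [7, 15, 20, 23, 26, 28]
Postorder: [7, 15, 20, 26, 28, 23]
Algorithm: postorder visits root last, so walk postorder right-to-left;
each value is the root of the current inorder slice — split it at that
value, recurse on the right subtree first, then the left.
Recursive splits:
  root=23; inorder splits into left=[7, 15, 20], right=[26, 28]
  root=28; inorder splits into left=[26], right=[]
  root=26; inorder splits into left=[], right=[]
  root=20; inorder splits into left=[7, 15], right=[]
  root=15; inorder splits into left=[7], right=[]
  root=7; inorder splits into left=[], right=[]
Reconstructed level-order: [23, 20, 28, 15, 26, 7]


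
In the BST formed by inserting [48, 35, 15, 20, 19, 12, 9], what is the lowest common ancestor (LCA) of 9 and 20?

Tree insertion order: [48, 35, 15, 20, 19, 12, 9]
Tree (level-order array): [48, 35, None, 15, None, 12, 20, 9, None, 19]
In a BST, the LCA of p=9, q=20 is the first node v on the
root-to-leaf path with p <= v <= q (go left if both < v, right if both > v).
Walk from root:
  at 48: both 9 and 20 < 48, go left
  at 35: both 9 and 20 < 35, go left
  at 15: 9 <= 15 <= 20, this is the LCA
LCA = 15


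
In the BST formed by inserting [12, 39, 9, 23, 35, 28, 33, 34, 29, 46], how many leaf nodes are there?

Tree built from: [12, 39, 9, 23, 35, 28, 33, 34, 29, 46]
Tree (level-order array): [12, 9, 39, None, None, 23, 46, None, 35, None, None, 28, None, None, 33, 29, 34]
Rule: A leaf has 0 children.
Per-node child counts:
  node 12: 2 child(ren)
  node 9: 0 child(ren)
  node 39: 2 child(ren)
  node 23: 1 child(ren)
  node 35: 1 child(ren)
  node 28: 1 child(ren)
  node 33: 2 child(ren)
  node 29: 0 child(ren)
  node 34: 0 child(ren)
  node 46: 0 child(ren)
Matching nodes: [9, 29, 34, 46]
Count of leaf nodes: 4


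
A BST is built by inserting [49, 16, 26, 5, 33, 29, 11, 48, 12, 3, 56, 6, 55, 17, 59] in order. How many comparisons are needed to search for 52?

Search path for 52: 49 -> 56 -> 55
Found: False
Comparisons: 3


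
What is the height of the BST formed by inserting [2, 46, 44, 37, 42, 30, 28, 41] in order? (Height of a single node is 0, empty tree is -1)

Insertion order: [2, 46, 44, 37, 42, 30, 28, 41]
Tree (level-order array): [2, None, 46, 44, None, 37, None, 30, 42, 28, None, 41]
Compute height bottom-up (empty subtree = -1):
  height(28) = 1 + max(-1, -1) = 0
  height(30) = 1 + max(0, -1) = 1
  height(41) = 1 + max(-1, -1) = 0
  height(42) = 1 + max(0, -1) = 1
  height(37) = 1 + max(1, 1) = 2
  height(44) = 1 + max(2, -1) = 3
  height(46) = 1 + max(3, -1) = 4
  height(2) = 1 + max(-1, 4) = 5
Height = 5


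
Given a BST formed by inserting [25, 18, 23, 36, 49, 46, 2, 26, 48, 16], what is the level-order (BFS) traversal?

Tree insertion order: [25, 18, 23, 36, 49, 46, 2, 26, 48, 16]
Tree (level-order array): [25, 18, 36, 2, 23, 26, 49, None, 16, None, None, None, None, 46, None, None, None, None, 48]
BFS from the root, enqueuing left then right child of each popped node:
  queue [25] -> pop 25, enqueue [18, 36], visited so far: [25]
  queue [18, 36] -> pop 18, enqueue [2, 23], visited so far: [25, 18]
  queue [36, 2, 23] -> pop 36, enqueue [26, 49], visited so far: [25, 18, 36]
  queue [2, 23, 26, 49] -> pop 2, enqueue [16], visited so far: [25, 18, 36, 2]
  queue [23, 26, 49, 16] -> pop 23, enqueue [none], visited so far: [25, 18, 36, 2, 23]
  queue [26, 49, 16] -> pop 26, enqueue [none], visited so far: [25, 18, 36, 2, 23, 26]
  queue [49, 16] -> pop 49, enqueue [46], visited so far: [25, 18, 36, 2, 23, 26, 49]
  queue [16, 46] -> pop 16, enqueue [none], visited so far: [25, 18, 36, 2, 23, 26, 49, 16]
  queue [46] -> pop 46, enqueue [48], visited so far: [25, 18, 36, 2, 23, 26, 49, 16, 46]
  queue [48] -> pop 48, enqueue [none], visited so far: [25, 18, 36, 2, 23, 26, 49, 16, 46, 48]
Result: [25, 18, 36, 2, 23, 26, 49, 16, 46, 48]


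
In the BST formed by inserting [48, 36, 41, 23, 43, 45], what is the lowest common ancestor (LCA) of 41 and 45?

Tree insertion order: [48, 36, 41, 23, 43, 45]
Tree (level-order array): [48, 36, None, 23, 41, None, None, None, 43, None, 45]
In a BST, the LCA of p=41, q=45 is the first node v on the
root-to-leaf path with p <= v <= q (go left if both < v, right if both > v).
Walk from root:
  at 48: both 41 and 45 < 48, go left
  at 36: both 41 and 45 > 36, go right
  at 41: 41 <= 41 <= 45, this is the LCA
LCA = 41


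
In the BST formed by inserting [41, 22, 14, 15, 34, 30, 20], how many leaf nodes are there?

Tree built from: [41, 22, 14, 15, 34, 30, 20]
Tree (level-order array): [41, 22, None, 14, 34, None, 15, 30, None, None, 20]
Rule: A leaf has 0 children.
Per-node child counts:
  node 41: 1 child(ren)
  node 22: 2 child(ren)
  node 14: 1 child(ren)
  node 15: 1 child(ren)
  node 20: 0 child(ren)
  node 34: 1 child(ren)
  node 30: 0 child(ren)
Matching nodes: [20, 30]
Count of leaf nodes: 2


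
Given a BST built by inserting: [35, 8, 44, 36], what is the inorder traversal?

Tree insertion order: [35, 8, 44, 36]
Tree (level-order array): [35, 8, 44, None, None, 36]
Inorder traversal: [8, 35, 36, 44]


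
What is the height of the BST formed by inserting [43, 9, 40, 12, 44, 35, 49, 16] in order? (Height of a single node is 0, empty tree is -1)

Insertion order: [43, 9, 40, 12, 44, 35, 49, 16]
Tree (level-order array): [43, 9, 44, None, 40, None, 49, 12, None, None, None, None, 35, 16]
Compute height bottom-up (empty subtree = -1):
  height(16) = 1 + max(-1, -1) = 0
  height(35) = 1 + max(0, -1) = 1
  height(12) = 1 + max(-1, 1) = 2
  height(40) = 1 + max(2, -1) = 3
  height(9) = 1 + max(-1, 3) = 4
  height(49) = 1 + max(-1, -1) = 0
  height(44) = 1 + max(-1, 0) = 1
  height(43) = 1 + max(4, 1) = 5
Height = 5


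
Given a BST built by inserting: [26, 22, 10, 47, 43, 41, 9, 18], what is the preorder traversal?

Tree insertion order: [26, 22, 10, 47, 43, 41, 9, 18]
Tree (level-order array): [26, 22, 47, 10, None, 43, None, 9, 18, 41]
Preorder traversal: [26, 22, 10, 9, 18, 47, 43, 41]


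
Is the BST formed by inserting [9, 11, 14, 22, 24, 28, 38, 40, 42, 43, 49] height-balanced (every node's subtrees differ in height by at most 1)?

Tree (level-order array): [9, None, 11, None, 14, None, 22, None, 24, None, 28, None, 38, None, 40, None, 42, None, 43, None, 49]
Definition: a tree is height-balanced if, at every node, |h(left) - h(right)| <= 1 (empty subtree has height -1).
Bottom-up per-node check:
  node 49: h_left=-1, h_right=-1, diff=0 [OK], height=0
  node 43: h_left=-1, h_right=0, diff=1 [OK], height=1
  node 42: h_left=-1, h_right=1, diff=2 [FAIL (|-1-1|=2 > 1)], height=2
  node 40: h_left=-1, h_right=2, diff=3 [FAIL (|-1-2|=3 > 1)], height=3
  node 38: h_left=-1, h_right=3, diff=4 [FAIL (|-1-3|=4 > 1)], height=4
  node 28: h_left=-1, h_right=4, diff=5 [FAIL (|-1-4|=5 > 1)], height=5
  node 24: h_left=-1, h_right=5, diff=6 [FAIL (|-1-5|=6 > 1)], height=6
  node 22: h_left=-1, h_right=6, diff=7 [FAIL (|-1-6|=7 > 1)], height=7
  node 14: h_left=-1, h_right=7, diff=8 [FAIL (|-1-7|=8 > 1)], height=8
  node 11: h_left=-1, h_right=8, diff=9 [FAIL (|-1-8|=9 > 1)], height=9
  node 9: h_left=-1, h_right=9, diff=10 [FAIL (|-1-9|=10 > 1)], height=10
Node 42 violates the condition: |-1 - 1| = 2 > 1.
Result: Not balanced


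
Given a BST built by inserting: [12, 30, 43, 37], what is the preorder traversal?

Tree insertion order: [12, 30, 43, 37]
Tree (level-order array): [12, None, 30, None, 43, 37]
Preorder traversal: [12, 30, 43, 37]


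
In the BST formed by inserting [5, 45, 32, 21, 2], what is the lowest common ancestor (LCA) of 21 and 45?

Tree insertion order: [5, 45, 32, 21, 2]
Tree (level-order array): [5, 2, 45, None, None, 32, None, 21]
In a BST, the LCA of p=21, q=45 is the first node v on the
root-to-leaf path with p <= v <= q (go left if both < v, right if both > v).
Walk from root:
  at 5: both 21 and 45 > 5, go right
  at 45: 21 <= 45 <= 45, this is the LCA
LCA = 45


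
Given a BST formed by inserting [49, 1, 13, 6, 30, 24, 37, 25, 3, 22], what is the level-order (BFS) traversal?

Tree insertion order: [49, 1, 13, 6, 30, 24, 37, 25, 3, 22]
Tree (level-order array): [49, 1, None, None, 13, 6, 30, 3, None, 24, 37, None, None, 22, 25]
BFS from the root, enqueuing left then right child of each popped node:
  queue [49] -> pop 49, enqueue [1], visited so far: [49]
  queue [1] -> pop 1, enqueue [13], visited so far: [49, 1]
  queue [13] -> pop 13, enqueue [6, 30], visited so far: [49, 1, 13]
  queue [6, 30] -> pop 6, enqueue [3], visited so far: [49, 1, 13, 6]
  queue [30, 3] -> pop 30, enqueue [24, 37], visited so far: [49, 1, 13, 6, 30]
  queue [3, 24, 37] -> pop 3, enqueue [none], visited so far: [49, 1, 13, 6, 30, 3]
  queue [24, 37] -> pop 24, enqueue [22, 25], visited so far: [49, 1, 13, 6, 30, 3, 24]
  queue [37, 22, 25] -> pop 37, enqueue [none], visited so far: [49, 1, 13, 6, 30, 3, 24, 37]
  queue [22, 25] -> pop 22, enqueue [none], visited so far: [49, 1, 13, 6, 30, 3, 24, 37, 22]
  queue [25] -> pop 25, enqueue [none], visited so far: [49, 1, 13, 6, 30, 3, 24, 37, 22, 25]
Result: [49, 1, 13, 6, 30, 3, 24, 37, 22, 25]
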